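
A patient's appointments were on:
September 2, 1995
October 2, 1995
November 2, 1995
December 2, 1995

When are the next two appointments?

January 2, 1996; February 2, 1996

Gaps: 30, 31, 30 days — not constant. Every event is on the 2nd of the month.
Pattern: the 2nd of each month.
January 1996: January 2, 1996.
February 1996: February 2, 1996.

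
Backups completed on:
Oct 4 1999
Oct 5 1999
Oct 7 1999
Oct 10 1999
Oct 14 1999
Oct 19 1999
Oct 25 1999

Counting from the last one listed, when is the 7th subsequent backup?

The spacing grows by 1 each time: 1, 2, 3, 4, 5, 6 days.
Next gap: 7 days. Oct 25 1999 + 7 days = Nov 1 1999.
Next gap: 8 days. Nov 1 1999 + 8 days = Nov 9 1999.
Next gap: 9 days. Nov 9 1999 + 9 days = Nov 18 1999.
Next gap: 10 days. Nov 18 1999 + 10 days = Nov 28 1999.
Next gap: 11 days. Nov 28 1999 + 11 days = Dec 9 1999.
Next gap: 12 days. Dec 9 1999 + 12 days = Dec 21 1999.
Next gap: 13 days. Dec 21 1999 + 13 days = Jan 3 2000.

Jan 3 2000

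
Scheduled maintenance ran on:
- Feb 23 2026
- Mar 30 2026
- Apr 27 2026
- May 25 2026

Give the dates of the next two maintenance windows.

Every date is a Monday; gaps 35, 28, 28 days.
Each is the last Monday of its month (at least one falls on the 29th or later, ruling out '4th Monday').
Last Monday of June 2026: Jun 29 2026.
Last Monday of July 2026: Jul 27 2026.

Jun 29 2026, Jul 27 2026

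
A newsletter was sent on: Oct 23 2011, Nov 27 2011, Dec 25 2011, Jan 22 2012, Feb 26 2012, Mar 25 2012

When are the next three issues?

Apr 22 2012, May 27 2012, Jun 24 2012

Gaps: 35, 28, 28, 35, 28 days — a mix of 28 and 35. Every date is a Sunday.
Each is the 4th Sunday of its month.
April 2012 — 4th Sunday is Apr 22 2012.
May 2012 — 4th Sunday is May 27 2012.
4th Sunday of June 2012: Jun 24 2012.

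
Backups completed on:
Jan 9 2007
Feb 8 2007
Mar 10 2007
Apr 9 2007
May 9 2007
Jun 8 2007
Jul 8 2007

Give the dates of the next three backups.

Gaps between consecutive events: 30, 30, 30, 30, 30, 30 days — a constant 30-day interval.
Jul 8 2007 + 30 days = Aug 7 2007.
Aug 7 2007 + 30 days = Sep 6 2007.
Sep 6 2007 + 30 days = Oct 6 2007.

Aug 7 2007, Sep 6 2007, Oct 6 2007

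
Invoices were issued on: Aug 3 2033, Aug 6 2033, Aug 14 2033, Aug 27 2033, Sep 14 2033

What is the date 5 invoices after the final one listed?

Feb 26 2034

Intervals are 3, 8, 13, 18 days — an arithmetic progression with common difference 5.
Next gap: 23 days. Sep 14 2033 + 23 days = Oct 7 2033.
Next gap: 28 days. Oct 7 2033 + 28 days = Nov 4 2033.
Next gap: 33 days. Nov 4 2033 + 33 days = Dec 7 2033.
Next gap: 38 days. Dec 7 2033 + 38 days = Jan 14 2034.
Next gap: 43 days. Jan 14 2034 + 43 days = Feb 26 2034.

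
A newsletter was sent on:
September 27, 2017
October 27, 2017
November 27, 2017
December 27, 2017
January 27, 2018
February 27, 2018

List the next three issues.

March 27, 2018; April 27, 2018; May 27, 2018

The day-of-month is always 27 (30, 31, 30, 31, 31 days between events).
So this recurs on the 27th of each month.
Next: March 2018 → March 27, 2018.
Next: April 2018 → April 27, 2018.
Next: May 2018 → May 27, 2018.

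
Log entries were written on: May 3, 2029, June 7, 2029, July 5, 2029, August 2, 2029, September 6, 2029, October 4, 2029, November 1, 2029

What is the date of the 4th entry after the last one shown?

All dates are Thursdays, 35, 28, 28, 35, 28, 28 days apart.
Specifically, the 1st Thursday of each month.
1st Thursday of December 2029: December 6, 2029.
January 2030 — 1st Thursday is January 3, 2030.
February 2030 — 1st Thursday is February 7, 2030.
March 2030 — 1st Thursday is March 7, 2030.

March 7, 2030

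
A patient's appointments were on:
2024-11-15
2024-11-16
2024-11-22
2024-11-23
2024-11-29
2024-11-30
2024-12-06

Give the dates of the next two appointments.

2024-12-07, 2024-12-13

Every event lands on a Friday or Saturday (gaps cycle 1, 6, 1, 6, 1, 6).
So the schedule is: every Friday and Saturday.
Next Saturday: 2024-12-07.
Next Friday: 2024-12-13.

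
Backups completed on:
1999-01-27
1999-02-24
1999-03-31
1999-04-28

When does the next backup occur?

Every date is a Wednesday; gaps 28, 35, 28 days.
Each is the last Wednesday of its month (at least one falls on the 29th or later, ruling out '4th Wednesday').
Last Wednesday of May 1999: 1999-05-26.

1999-05-26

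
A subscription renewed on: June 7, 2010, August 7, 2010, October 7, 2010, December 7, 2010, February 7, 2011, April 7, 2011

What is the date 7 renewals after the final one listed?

June 7, 2012

The day-of-month is always 7 (61, 61, 61, 62, 59 days between events).
So this recurs on the 7th of every 2 months.
Next: June 2011 → June 7, 2011.
Next: August 2011 → August 7, 2011.
Next: October 2011 → October 7, 2011.
December 2011: December 7, 2011.
Next: February 2012 → February 7, 2012.
April 2012: April 7, 2012.
Next: June 2012 → June 7, 2012.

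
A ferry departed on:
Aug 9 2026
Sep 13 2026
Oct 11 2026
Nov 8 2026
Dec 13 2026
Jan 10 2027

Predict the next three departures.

Feb 14 2027, Mar 14 2027, Apr 11 2027

These are Sundays at 28- or 35-day spacing (35, 28, 28, 35, 28).
The pattern: 2nd Sunday of the month.
February 2027 — 2nd Sunday is Feb 14 2027.
2nd Sunday of March 2027: Mar 14 2027.
2nd Sunday of April 2027: Apr 11 2027.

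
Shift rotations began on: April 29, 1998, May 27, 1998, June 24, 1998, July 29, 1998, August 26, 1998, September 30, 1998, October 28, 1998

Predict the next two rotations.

All Wednesdays; the gaps (28, 28, 35, 28, 35, 28) vary with month length.
This is the last Wednesday of each month.
Last Wednesday of November 1998: November 25, 1998.
Last Wednesday of December 1998: December 30, 1998.

November 25, 1998; December 30, 1998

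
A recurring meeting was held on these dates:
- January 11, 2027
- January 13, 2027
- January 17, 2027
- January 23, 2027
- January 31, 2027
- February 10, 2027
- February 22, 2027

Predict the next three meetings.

Intervals are 2, 4, 6, 8, 10, 12 days — an arithmetic progression with common difference 2.
Next gap: 14 days. February 22, 2027 + 14 days = March 8, 2027.
Next gap: 16 days. March 8, 2027 + 16 days = March 24, 2027.
Next gap: 18 days. March 24, 2027 + 18 days = April 11, 2027.

March 8, 2027; March 24, 2027; April 11, 2027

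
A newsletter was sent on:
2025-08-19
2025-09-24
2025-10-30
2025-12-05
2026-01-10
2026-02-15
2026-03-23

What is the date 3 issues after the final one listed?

2026-07-09

Gaps between consecutive events: 36, 36, 36, 36, 36, 36 days — a constant 36-day interval.
2026-03-23 + 36 days = 2026-04-28.
2026-04-28 + 36 days = 2026-06-03.
2026-06-03 + 36 days = 2026-07-09.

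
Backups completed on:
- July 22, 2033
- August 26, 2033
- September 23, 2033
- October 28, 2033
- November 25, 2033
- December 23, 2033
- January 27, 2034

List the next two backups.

February 24, 2034; March 24, 2034

Gaps: 35, 28, 35, 28, 28, 35 days — a mix of 28 and 35. Every date is a Friday.
Each is the 4th Friday of its month.
4th Friday of February 2034: February 24, 2034.
4th Friday of March 2034: March 24, 2034.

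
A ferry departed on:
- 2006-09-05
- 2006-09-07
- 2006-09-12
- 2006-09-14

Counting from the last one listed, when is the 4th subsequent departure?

2006-09-28

Gaps: 2, 5, 2 days — not constant, but cyclic with period 2.
The events fall on every Tuesday and Thursday.
The following Tuesday is 2006-09-19.
Next Thursday: 2006-09-21.
The following Tuesday is 2006-09-26.
The following Thursday is 2006-09-28.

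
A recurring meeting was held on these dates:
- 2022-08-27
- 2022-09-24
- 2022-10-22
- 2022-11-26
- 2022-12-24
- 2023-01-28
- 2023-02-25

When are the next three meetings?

2023-03-25, 2023-04-22, 2023-05-27

Gaps: 28, 28, 35, 28, 35, 28 days — a mix of 28 and 35. Every date is a Saturday.
Each is the 4th Saturday of its month.
4th Saturday of March 2023: 2023-03-25.
April 2023 — 4th Saturday is 2023-04-22.
4th Saturday of May 2023: 2023-05-27.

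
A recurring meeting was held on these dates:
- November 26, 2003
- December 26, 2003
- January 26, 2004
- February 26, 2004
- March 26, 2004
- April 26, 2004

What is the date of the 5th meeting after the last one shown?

September 26, 2004

Gaps: 30, 31, 31, 29, 31 days — not constant. Every event is on the 26th of the month.
Pattern: the 26th of each month.
May 2004: May 26, 2004.
Next: June 2004 → June 26, 2004.
Next: July 2004 → July 26, 2004.
August 2004: August 26, 2004.
September 2004: September 26, 2004.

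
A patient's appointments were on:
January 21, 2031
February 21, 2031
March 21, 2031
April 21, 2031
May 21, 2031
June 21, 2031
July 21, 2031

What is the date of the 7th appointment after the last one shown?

Each date is the 21st; the gaps (31, 28, 31, 30, 31, 30) track the month lengths.
The rule is the 21st of each month.
August 2031: August 21, 2031.
September 2031: September 21, 2031.
October 2031: October 21, 2031.
Next: November 2031 → November 21, 2031.
December 2031: December 21, 2031.
Next: January 2032 → January 21, 2032.
February 2032: February 21, 2032.

February 21, 2032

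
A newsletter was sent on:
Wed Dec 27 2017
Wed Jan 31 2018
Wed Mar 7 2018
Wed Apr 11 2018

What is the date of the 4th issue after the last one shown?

Wed Aug 29 2018

The spacing is 35, 35, 35 days — always 35 days.
Wed Apr 11 2018 + 35 days = Wed May 16 2018.
Wed May 16 2018 + 35 days = Wed Jun 20 2018.
Wed Jun 20 2018 + 35 days = Wed Jul 25 2018.
Wed Jul 25 2018 + 35 days = Wed Aug 29 2018.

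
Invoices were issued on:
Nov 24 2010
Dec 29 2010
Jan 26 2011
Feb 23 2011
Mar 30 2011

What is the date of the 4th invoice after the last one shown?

Jul 27 2011

These are Wednesdays with 35, 28, 28, 35-day gaps.
Each is the final Wednesday of its month — Dec 29 2010 is past the 28th, so '4th Wednesday' doesn't fit.
April 2011 ends with Wednesday Apr 27 2011.
Last Wednesday of May 2011: May 25 2011.
Last Wednesday of June 2011: Jun 29 2011.
July 2011 ends with Wednesday Jul 27 2011.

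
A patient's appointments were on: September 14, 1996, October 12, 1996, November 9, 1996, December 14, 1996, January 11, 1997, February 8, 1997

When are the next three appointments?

March 8, 1997; April 12, 1997; May 10, 1997

Gaps: 28, 28, 35, 28, 28 days — a mix of 28 and 35. Every date is a Saturday.
Each is the 2nd Saturday of its month.
2nd Saturday of March 1997: March 8, 1997.
2nd Saturday of April 1997: April 12, 1997.
2nd Saturday of May 1997: May 10, 1997.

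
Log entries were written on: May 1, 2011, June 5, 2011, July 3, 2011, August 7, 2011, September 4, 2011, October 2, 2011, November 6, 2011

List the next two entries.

December 4, 2011; January 1, 2012

These are Sundays at 28- or 35-day spacing (35, 28, 35, 28, 28, 35).
The pattern: 1st Sunday of the month.
December 2011 — 1st Sunday is December 4, 2011.
1st Sunday of January 2012: January 1, 2012.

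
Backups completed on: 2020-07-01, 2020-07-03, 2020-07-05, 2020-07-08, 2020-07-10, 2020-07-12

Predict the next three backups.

2020-07-15, 2020-07-17, 2020-07-19

The gap pattern 2, 2, 3, 2, 2 repeats every 3 events.
These are the Wednesdays, Fridays and Sundays of each week.
The following Wednesday is 2020-07-15.
Next Friday: 2020-07-17.
Next Sunday: 2020-07-19.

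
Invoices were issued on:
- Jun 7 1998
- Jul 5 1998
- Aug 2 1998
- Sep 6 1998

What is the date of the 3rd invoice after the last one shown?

Dec 6 1998

All dates are Sundays, 28, 28, 35 days apart.
Specifically, the 1st Sunday of each month.
October 1998 — 1st Sunday is Oct 4 1998.
1st Sunday of November 1998: Nov 1 1998.
1st Sunday of December 1998: Dec 6 1998.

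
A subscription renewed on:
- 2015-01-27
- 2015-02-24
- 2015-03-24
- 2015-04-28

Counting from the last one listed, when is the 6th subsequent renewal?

These are Tuesdays at 28- or 35-day spacing (28, 28, 35).
The pattern: 4th Tuesday of the month.
4th Tuesday of May 2015: 2015-05-26.
June 2015 — 4th Tuesday is 2015-06-23.
4th Tuesday of July 2015: 2015-07-28.
August 2015 — 4th Tuesday is 2015-08-25.
September 2015 — 4th Tuesday is 2015-09-22.
October 2015 — 4th Tuesday is 2015-10-27.

2015-10-27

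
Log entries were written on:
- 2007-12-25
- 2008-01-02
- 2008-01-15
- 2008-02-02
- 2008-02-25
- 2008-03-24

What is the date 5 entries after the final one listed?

2008-10-25

The spacing grows by 5 each time: 8, 13, 18, 23, 28 days.
Next gap: 33 days. 2008-03-24 + 33 days = 2008-04-26.
Next gap: 38 days. 2008-04-26 + 38 days = 2008-06-03.
Next gap: 43 days. 2008-06-03 + 43 days = 2008-07-16.
Next gap: 48 days. 2008-07-16 + 48 days = 2008-09-02.
Next gap: 53 days. 2008-09-02 + 53 days = 2008-10-25.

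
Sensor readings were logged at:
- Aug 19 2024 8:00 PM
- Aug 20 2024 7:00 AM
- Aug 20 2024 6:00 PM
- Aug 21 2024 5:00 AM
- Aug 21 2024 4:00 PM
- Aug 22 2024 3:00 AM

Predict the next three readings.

Aug 22 2024 2:00 PM, Aug 23 2024 1:00 AM, Aug 23 2024 12:00 PM

Spacing: 11, 11, 11, 11, 11 h — constant 11 h.
Aug 22 2024 3:00 AM + 11 h = Aug 22 2024 2:00 PM.
Aug 22 2024 2:00 PM + 11 h = Aug 23 2024 1:00 AM.
Aug 23 2024 1:00 AM + 11 h = Aug 23 2024 12:00 PM.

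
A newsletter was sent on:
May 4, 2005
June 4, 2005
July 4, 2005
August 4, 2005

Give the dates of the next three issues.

September 4, 2005; October 4, 2005; November 4, 2005

Gaps: 31, 30, 31 days — not constant. Every event is on the 4th of the month.
Pattern: the 4th of each month.
September 2005: September 4, 2005.
Next: October 2005 → October 4, 2005.
November 2005: November 4, 2005.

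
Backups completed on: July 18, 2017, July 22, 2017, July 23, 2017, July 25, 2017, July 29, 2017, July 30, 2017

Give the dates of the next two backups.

Gaps: 4, 1, 2, 4, 1 days — not constant, but cyclic with period 3.
The events fall on every Tuesday, Saturday and Sunday.
The following Tuesday is August 1, 2017.
Next Saturday: August 5, 2017.

August 1, 2017; August 5, 2017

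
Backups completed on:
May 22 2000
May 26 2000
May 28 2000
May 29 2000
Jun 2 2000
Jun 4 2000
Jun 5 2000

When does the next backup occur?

The gap pattern 4, 2, 1, 4, 2, 1 repeats every 3 events.
These are the Mondays, Fridays and Sundays of each week.
The following Friday is Jun 9 2000.

Jun 9 2000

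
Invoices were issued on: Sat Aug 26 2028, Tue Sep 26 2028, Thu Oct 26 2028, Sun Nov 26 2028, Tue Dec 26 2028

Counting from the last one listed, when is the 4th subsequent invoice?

Gaps: 31, 30, 31, 30 days — not constant. Every event is on the 26th of the month.
Pattern: the 26th of each month.
Next: January 2029 → Fri Jan 26 2029.
Next: February 2029 → Mon Feb 26 2029.
March 2029: Mon Mar 26 2029.
April 2029: Thu Apr 26 2029.

Thu Apr 26 2029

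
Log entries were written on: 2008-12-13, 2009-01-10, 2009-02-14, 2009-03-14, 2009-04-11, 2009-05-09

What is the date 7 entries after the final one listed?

All dates are Saturdays, 28, 35, 28, 28, 28 days apart.
Specifically, the 2nd Saturday of each month.
June 2009 — 2nd Saturday is 2009-06-13.
July 2009 — 2nd Saturday is 2009-07-11.
August 2009 — 2nd Saturday is 2009-08-08.
2nd Saturday of September 2009: 2009-09-12.
2nd Saturday of October 2009: 2009-10-10.
2nd Saturday of November 2009: 2009-11-14.
December 2009 — 2nd Saturday is 2009-12-12.

2009-12-12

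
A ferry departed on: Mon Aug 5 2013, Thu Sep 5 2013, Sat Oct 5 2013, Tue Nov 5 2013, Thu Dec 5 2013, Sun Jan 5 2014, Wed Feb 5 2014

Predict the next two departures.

Gaps: 31, 30, 31, 30, 31, 31 days — not constant. Every event is on the 5th of the month.
Pattern: the 5th of each month.
Next: March 2014 → Wed Mar 5 2014.
Next: April 2014 → Sat Apr 5 2014.

Wed Mar 5 2014, Sat Apr 5 2014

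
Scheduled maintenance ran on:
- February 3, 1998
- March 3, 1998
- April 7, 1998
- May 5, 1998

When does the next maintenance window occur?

Gaps: 28, 35, 28 days — a mix of 28 and 35. Every date is a Tuesday.
Each is the 1st Tuesday of its month.
June 1998 — 1st Tuesday is June 2, 1998.

June 2, 1998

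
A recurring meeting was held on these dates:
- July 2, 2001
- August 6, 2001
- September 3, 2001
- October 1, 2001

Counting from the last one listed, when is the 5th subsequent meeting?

March 4, 2002

All dates are Mondays, 35, 28, 28 days apart.
Specifically, the 1st Monday of each month.
November 2001 — 1st Monday is November 5, 2001.
December 2001 — 1st Monday is December 3, 2001.
January 2002 — 1st Monday is January 7, 2002.
1st Monday of February 2002: February 4, 2002.
1st Monday of March 2002: March 4, 2002.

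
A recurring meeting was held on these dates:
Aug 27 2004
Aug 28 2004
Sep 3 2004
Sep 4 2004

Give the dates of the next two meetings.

Gaps: 1, 6, 1 days — not constant, but cyclic with period 2.
The events fall on every Friday and Saturday.
Next Friday: Sep 10 2004.
Next Saturday: Sep 11 2004.

Sep 10 2004, Sep 11 2004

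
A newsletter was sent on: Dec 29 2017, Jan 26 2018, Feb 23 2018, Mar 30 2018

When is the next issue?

Every date is a Friday; gaps 28, 28, 35 days.
Each is the last Friday of its month (at least one falls on the 29th or later, ruling out '4th Friday').
April 2018 ends with Friday Apr 27 2018.

Apr 27 2018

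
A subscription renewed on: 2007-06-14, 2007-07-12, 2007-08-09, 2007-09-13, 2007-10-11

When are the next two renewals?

Gaps: 28, 28, 35, 28 days — a mix of 28 and 35. Every date is a Thursday.
Each is the 2nd Thursday of its month.
November 2007 — 2nd Thursday is 2007-11-08.
December 2007 — 2nd Thursday is 2007-12-13.

2007-11-08, 2007-12-13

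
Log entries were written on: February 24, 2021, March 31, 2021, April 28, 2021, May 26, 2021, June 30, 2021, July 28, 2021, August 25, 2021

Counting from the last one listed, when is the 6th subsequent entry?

These are Wednesdays with 35, 28, 28, 35, 28, 28-day gaps.
Each is the final Wednesday of its month — March 31, 2021 is past the 28th, so '4th Wednesday' doesn't fit.
Last Wednesday of September 2021: September 29, 2021.
Last Wednesday of October 2021: October 27, 2021.
November 2021 ends with Wednesday November 24, 2021.
December 2021 ends with Wednesday December 29, 2021.
Last Wednesday of January 2022: January 26, 2022.
Last Wednesday of February 2022: February 23, 2022.

February 23, 2022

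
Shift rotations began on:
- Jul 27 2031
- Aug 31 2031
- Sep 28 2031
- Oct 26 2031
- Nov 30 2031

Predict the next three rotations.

Dec 28 2031, Jan 25 2032, Feb 29 2032

All Sundays; the gaps (35, 28, 28, 35) vary with month length.
This is the last Sunday of each month.
December 2031 ends with Sunday Dec 28 2031.
January 2032 ends with Sunday Jan 25 2032.
Last Sunday of February 2032: Feb 29 2032.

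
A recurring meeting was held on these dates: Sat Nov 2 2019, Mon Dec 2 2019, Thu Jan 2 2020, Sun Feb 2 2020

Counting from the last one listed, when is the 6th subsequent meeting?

The day-of-month is always 2 (30, 31, 31 days between events).
So this recurs on the 2nd of each month.
Next: March 2020 → Mon Mar 2 2020.
April 2020: Thu Apr 2 2020.
Next: May 2020 → Sat May 2 2020.
June 2020: Tue Jun 2 2020.
Next: July 2020 → Thu Jul 2 2020.
Next: August 2020 → Sun Aug 2 2020.

Sun Aug 2 2020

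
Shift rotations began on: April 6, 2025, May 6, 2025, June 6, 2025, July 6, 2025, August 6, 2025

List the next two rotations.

Each date is the 6th; the gaps (30, 31, 30, 31) track the month lengths.
The rule is the 6th of each month.
September 2025: September 6, 2025.
October 2025: October 6, 2025.

September 6, 2025; October 6, 2025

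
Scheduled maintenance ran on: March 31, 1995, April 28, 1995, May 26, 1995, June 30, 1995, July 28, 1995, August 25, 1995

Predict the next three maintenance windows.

All Fridays; the gaps (28, 28, 35, 28, 28) vary with month length.
This is the last Friday of each month.
September 1995 ends with Friday September 29, 1995.
Last Friday of October 1995: October 27, 1995.
Last Friday of November 1995: November 24, 1995.

September 29, 1995; October 27, 1995; November 24, 1995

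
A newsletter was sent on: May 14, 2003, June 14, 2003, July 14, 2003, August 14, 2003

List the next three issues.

Each date is the 14th; the gaps (31, 30, 31) track the month lengths.
The rule is the 14th of each month.
September 2003: September 14, 2003.
October 2003: October 14, 2003.
Next: November 2003 → November 14, 2003.

September 14, 2003; October 14, 2003; November 14, 2003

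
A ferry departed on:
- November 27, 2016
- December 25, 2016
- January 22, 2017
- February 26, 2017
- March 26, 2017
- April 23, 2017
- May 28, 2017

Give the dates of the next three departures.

These are Sundays at 28- or 35-day spacing (28, 28, 35, 28, 28, 35).
The pattern: 4th Sunday of the month.
4th Sunday of June 2017: June 25, 2017.
4th Sunday of July 2017: July 23, 2017.
4th Sunday of August 2017: August 27, 2017.

June 25, 2017; July 23, 2017; August 27, 2017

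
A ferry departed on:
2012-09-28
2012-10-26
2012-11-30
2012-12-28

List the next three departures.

2013-01-25, 2013-02-22, 2013-03-29

All Fridays; the gaps (28, 35, 28) vary with month length.
This is the last Friday of each month.
January 2013 ends with Friday 2013-01-25.
February 2013 ends with Friday 2013-02-22.
March 2013 ends with Friday 2013-03-29.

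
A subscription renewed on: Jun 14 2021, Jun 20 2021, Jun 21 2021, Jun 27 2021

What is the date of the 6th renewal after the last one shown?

Jul 18 2021

Every event lands on a Monday or Sunday (gaps cycle 6, 1, 6).
So the schedule is: every Monday and Sunday.
Next Monday: Jun 28 2021.
The following Sunday is Jul 4 2021.
The following Monday is Jul 5 2021.
The following Sunday is Jul 11 2021.
Next Monday: Jul 12 2021.
The following Sunday is Jul 18 2021.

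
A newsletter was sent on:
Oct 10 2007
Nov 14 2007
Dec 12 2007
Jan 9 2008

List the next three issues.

Feb 13 2008, Mar 12 2008, Apr 9 2008

All dates are Wednesdays, 35, 28, 28 days apart.
Specifically, the 2nd Wednesday of each month.
February 2008 — 2nd Wednesday is Feb 13 2008.
March 2008 — 2nd Wednesday is Mar 12 2008.
April 2008 — 2nd Wednesday is Apr 9 2008.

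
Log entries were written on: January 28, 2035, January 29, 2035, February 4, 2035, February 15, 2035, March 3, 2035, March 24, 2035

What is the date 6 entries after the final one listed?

Intervals are 1, 6, 11, 16, 21 days — an arithmetic progression with common difference 5.
Next gap: 26 days. March 24, 2035 + 26 days = April 19, 2035.
Next gap: 31 days. April 19, 2035 + 31 days = May 20, 2035.
Next gap: 36 days. May 20, 2035 + 36 days = June 25, 2035.
Next gap: 41 days. June 25, 2035 + 41 days = August 5, 2035.
Next gap: 46 days. August 5, 2035 + 46 days = September 20, 2035.
Next gap: 51 days. September 20, 2035 + 51 days = November 10, 2035.

November 10, 2035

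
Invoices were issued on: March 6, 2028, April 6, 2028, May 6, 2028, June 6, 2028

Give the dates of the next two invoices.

Gaps: 31, 30, 31 days — not constant. Every event is on the 6th of the month.
Pattern: the 6th of each month.
July 2028: July 6, 2028.
Next: August 2028 → August 6, 2028.

July 6, 2028; August 6, 2028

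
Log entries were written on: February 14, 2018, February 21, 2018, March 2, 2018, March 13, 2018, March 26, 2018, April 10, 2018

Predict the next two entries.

Gaps: 7, 9, 11, 13, 15 days — each gap is 2 larger than the previous one.
Next gap: 17 days. April 10, 2018 + 17 days = April 27, 2018.
Next gap: 19 days. April 27, 2018 + 19 days = May 16, 2018.

April 27, 2018; May 16, 2018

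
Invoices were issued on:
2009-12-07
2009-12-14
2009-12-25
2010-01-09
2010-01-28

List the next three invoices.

The spacing grows by 4 each time: 7, 11, 15, 19 days.
Next gap: 23 days. 2010-01-28 + 23 days = 2010-02-20.
Next gap: 27 days. 2010-02-20 + 27 days = 2010-03-19.
Next gap: 31 days. 2010-03-19 + 31 days = 2010-04-19.

2010-02-20, 2010-03-19, 2010-04-19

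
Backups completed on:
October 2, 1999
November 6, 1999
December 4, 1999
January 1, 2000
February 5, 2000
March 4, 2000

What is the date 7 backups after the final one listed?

All dates are Saturdays, 35, 28, 28, 35, 28 days apart.
Specifically, the 1st Saturday of each month.
1st Saturday of April 2000: April 1, 2000.
May 2000 — 1st Saturday is May 6, 2000.
June 2000 — 1st Saturday is June 3, 2000.
1st Saturday of July 2000: July 1, 2000.
August 2000 — 1st Saturday is August 5, 2000.
1st Saturday of September 2000: September 2, 2000.
October 2000 — 1st Saturday is October 7, 2000.

October 7, 2000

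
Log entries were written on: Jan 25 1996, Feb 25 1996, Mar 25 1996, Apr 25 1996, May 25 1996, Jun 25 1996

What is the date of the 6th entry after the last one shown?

Dec 25 1996

Gaps: 31, 29, 31, 30, 31 days — not constant. Every event is on the 25th of the month.
Pattern: the 25th of each month.
Next: July 1996 → Jul 25 1996.
Next: August 1996 → Aug 25 1996.
Next: September 1996 → Sep 25 1996.
October 1996: Oct 25 1996.
Next: November 1996 → Nov 25 1996.
December 1996: Dec 25 1996.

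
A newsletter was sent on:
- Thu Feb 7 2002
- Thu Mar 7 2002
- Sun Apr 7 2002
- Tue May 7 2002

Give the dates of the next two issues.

Fri Jun 7 2002, Sun Jul 7 2002

The day-of-month is always 7 (28, 31, 30 days between events).
So this recurs on the 7th of each month.
June 2002: Fri Jun 7 2002.
Next: July 2002 → Sun Jul 7 2002.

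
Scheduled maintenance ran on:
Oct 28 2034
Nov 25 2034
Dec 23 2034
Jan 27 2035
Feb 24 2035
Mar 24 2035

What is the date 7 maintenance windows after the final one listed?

Gaps: 28, 28, 35, 28, 28 days — a mix of 28 and 35. Every date is a Saturday.
Each is the 4th Saturday of its month.
4th Saturday of April 2035: Apr 28 2035.
4th Saturday of May 2035: May 26 2035.
June 2035 — 4th Saturday is Jun 23 2035.
July 2035 — 4th Saturday is Jul 28 2035.
4th Saturday of August 2035: Aug 25 2035.
September 2035 — 4th Saturday is Sep 22 2035.
4th Saturday of October 2035: Oct 27 2035.

Oct 27 2035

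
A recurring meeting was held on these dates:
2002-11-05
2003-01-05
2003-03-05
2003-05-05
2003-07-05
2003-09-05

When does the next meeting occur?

2003-11-05

The day-of-month is always 5 (61, 59, 61, 61, 62 days between events).
So this recurs on the 5th of every 2 months.
Next: November 2003 → 2003-11-05.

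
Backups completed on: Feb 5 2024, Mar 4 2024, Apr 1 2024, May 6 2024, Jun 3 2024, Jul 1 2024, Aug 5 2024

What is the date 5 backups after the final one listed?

Jan 6 2025

These are Mondays at 28- or 35-day spacing (28, 28, 35, 28, 28, 35).
The pattern: 1st Monday of the month.
1st Monday of September 2024: Sep 2 2024.
October 2024 — 1st Monday is Oct 7 2024.
1st Monday of November 2024: Nov 4 2024.
December 2024 — 1st Monday is Dec 2 2024.
1st Monday of January 2025: Jan 6 2025.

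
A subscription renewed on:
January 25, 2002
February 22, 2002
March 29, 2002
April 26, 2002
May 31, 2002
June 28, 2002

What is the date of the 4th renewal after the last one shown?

October 25, 2002

Every date is a Friday; gaps 28, 35, 28, 35, 28 days.
Each is the last Friday of its month (at least one falls on the 29th or later, ruling out '4th Friday').
Last Friday of July 2002: July 26, 2002.
Last Friday of August 2002: August 30, 2002.
Last Friday of September 2002: September 27, 2002.
October 2002 ends with Friday October 25, 2002.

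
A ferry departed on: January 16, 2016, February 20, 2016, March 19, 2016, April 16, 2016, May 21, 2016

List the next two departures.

These are Saturdays at 28- or 35-day spacing (35, 28, 28, 35).
The pattern: 3rd Saturday of the month.
3rd Saturday of June 2016: June 18, 2016.
July 2016 — 3rd Saturday is July 16, 2016.

June 18, 2016; July 16, 2016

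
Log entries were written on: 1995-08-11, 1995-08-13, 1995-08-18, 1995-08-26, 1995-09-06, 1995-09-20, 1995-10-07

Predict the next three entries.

1995-10-27, 1995-11-19, 1995-12-15

Gaps: 2, 5, 8, 11, 14, 17 days — each gap is 3 larger than the previous one.
Next gap: 20 days. 1995-10-07 + 20 days = 1995-10-27.
Next gap: 23 days. 1995-10-27 + 23 days = 1995-11-19.
Next gap: 26 days. 1995-11-19 + 26 days = 1995-12-15.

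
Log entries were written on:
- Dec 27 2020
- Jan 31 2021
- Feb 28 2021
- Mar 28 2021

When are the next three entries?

Every date is a Sunday; gaps 35, 28, 28 days.
Each is the last Sunday of its month (at least one falls on the 29th or later, ruling out '4th Sunday').
Last Sunday of April 2021: Apr 25 2021.
Last Sunday of May 2021: May 30 2021.
June 2021 ends with Sunday Jun 27 2021.

Apr 25 2021, May 30 2021, Jun 27 2021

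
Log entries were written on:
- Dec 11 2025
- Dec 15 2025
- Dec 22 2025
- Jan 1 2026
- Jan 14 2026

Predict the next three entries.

Gaps: 4, 7, 10, 13 days — each gap is 3 larger than the previous one.
Next gap: 16 days. Jan 14 2026 + 16 days = Jan 30 2026.
Next gap: 19 days. Jan 30 2026 + 19 days = Feb 18 2026.
Next gap: 22 days. Feb 18 2026 + 22 days = Mar 12 2026.

Jan 30 2026, Feb 18 2026, Mar 12 2026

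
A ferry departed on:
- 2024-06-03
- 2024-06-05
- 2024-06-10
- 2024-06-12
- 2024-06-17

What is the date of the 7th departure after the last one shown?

2024-07-10

Gaps: 2, 5, 2, 5 days — not constant, but cyclic with period 2.
The events fall on every Monday and Wednesday.
Next Wednesday: 2024-06-19.
The following Monday is 2024-06-24.
Next Wednesday: 2024-06-26.
The following Monday is 2024-07-01.
Next Wednesday: 2024-07-03.
Next Monday: 2024-07-08.
Next Wednesday: 2024-07-10.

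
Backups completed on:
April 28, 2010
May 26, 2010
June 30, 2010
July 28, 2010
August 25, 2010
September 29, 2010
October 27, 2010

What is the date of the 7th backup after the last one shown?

May 25, 2011

These are Wednesdays with 28, 35, 28, 28, 35, 28-day gaps.
Each is the final Wednesday of its month — June 30, 2010 is past the 28th, so '4th Wednesday' doesn't fit.
Last Wednesday of November 2010: November 24, 2010.
Last Wednesday of December 2010: December 29, 2010.
January 2011 ends with Wednesday January 26, 2011.
February 2011 ends with Wednesday February 23, 2011.
Last Wednesday of March 2011: March 30, 2011.
Last Wednesday of April 2011: April 27, 2011.
May 2011 ends with Wednesday May 25, 2011.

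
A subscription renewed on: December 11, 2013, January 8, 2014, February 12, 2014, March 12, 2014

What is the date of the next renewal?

April 9, 2014

All dates are Wednesdays, 28, 35, 28 days apart.
Specifically, the 2nd Wednesday of each month.
2nd Wednesday of April 2014: April 9, 2014.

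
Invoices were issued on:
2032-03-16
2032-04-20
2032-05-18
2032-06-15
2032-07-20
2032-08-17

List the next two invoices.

2032-09-21, 2032-10-19

These are Tuesdays at 28- or 35-day spacing (35, 28, 28, 35, 28).
The pattern: 3rd Tuesday of the month.
September 2032 — 3rd Tuesday is 2032-09-21.
October 2032 — 3rd Tuesday is 2032-10-19.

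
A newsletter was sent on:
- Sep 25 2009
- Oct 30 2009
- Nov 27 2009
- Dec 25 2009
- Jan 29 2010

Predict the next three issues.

Every date is a Friday; gaps 35, 28, 28, 35 days.
Each is the last Friday of its month (at least one falls on the 29th or later, ruling out '4th Friday').
Last Friday of February 2010: Feb 26 2010.
March 2010 ends with Friday Mar 26 2010.
Last Friday of April 2010: Apr 30 2010.

Feb 26 2010, Mar 26 2010, Apr 30 2010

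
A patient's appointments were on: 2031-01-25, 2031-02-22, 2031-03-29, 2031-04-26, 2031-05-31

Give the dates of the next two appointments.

Every date is a Saturday; gaps 28, 35, 28, 35 days.
Each is the last Saturday of its month (at least one falls on the 29th or later, ruling out '4th Saturday').
Last Saturday of June 2031: 2031-06-28.
Last Saturday of July 2031: 2031-07-26.

2031-06-28, 2031-07-26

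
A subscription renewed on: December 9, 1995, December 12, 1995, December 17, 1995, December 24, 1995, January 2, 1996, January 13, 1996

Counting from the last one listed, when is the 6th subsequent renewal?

Intervals are 3, 5, 7, 9, 11 days — an arithmetic progression with common difference 2.
Next gap: 13 days. January 13, 1996 + 13 days = January 26, 1996.
Next gap: 15 days. January 26, 1996 + 15 days = February 10, 1996.
Next gap: 17 days. February 10, 1996 + 17 days = February 27, 1996.
Next gap: 19 days. February 27, 1996 + 19 days = March 17, 1996.
Next gap: 21 days. March 17, 1996 + 21 days = April 7, 1996.
Next gap: 23 days. April 7, 1996 + 23 days = April 30, 1996.

April 30, 1996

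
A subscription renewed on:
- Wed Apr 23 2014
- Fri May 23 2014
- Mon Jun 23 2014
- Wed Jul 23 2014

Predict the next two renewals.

Sat Aug 23 2014, Tue Sep 23 2014

Gaps: 30, 31, 30 days — not constant. Every event is on the 23rd of the month.
Pattern: the 23rd of each month.
Next: August 2014 → Sat Aug 23 2014.
September 2014: Tue Sep 23 2014.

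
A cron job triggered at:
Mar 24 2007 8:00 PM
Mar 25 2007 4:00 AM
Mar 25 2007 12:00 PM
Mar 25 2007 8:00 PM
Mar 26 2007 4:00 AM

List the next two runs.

Mar 26 2007 12:00 PM, Mar 26 2007 8:00 PM

Gaps: 8, 8, 8, 8 hours — each event is 8 hours after the previous one.
Mar 26 2007 4:00 AM + 8 h = Mar 26 2007 12:00 PM.
Mar 26 2007 12:00 PM + 8 h = Mar 26 2007 8:00 PM.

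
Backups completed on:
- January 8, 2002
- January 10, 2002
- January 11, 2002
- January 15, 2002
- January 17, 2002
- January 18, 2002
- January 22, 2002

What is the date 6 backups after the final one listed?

February 5, 2002

Gaps: 2, 1, 4, 2, 1, 4 days — not constant, but cyclic with period 3.
The events fall on every Tuesday, Thursday and Friday.
Next Thursday: January 24, 2002.
The following Friday is January 25, 2002.
The following Tuesday is January 29, 2002.
Next Thursday: January 31, 2002.
Next Friday: February 1, 2002.
Next Tuesday: February 5, 2002.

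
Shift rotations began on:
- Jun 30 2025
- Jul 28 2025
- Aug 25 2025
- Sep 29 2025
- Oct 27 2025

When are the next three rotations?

All Mondays; the gaps (28, 28, 35, 28) vary with month length.
This is the last Monday of each month.
November 2025 ends with Monday Nov 24 2025.
Last Monday of December 2025: Dec 29 2025.
Last Monday of January 2026: Jan 26 2026.

Nov 24 2025, Dec 29 2025, Jan 26 2026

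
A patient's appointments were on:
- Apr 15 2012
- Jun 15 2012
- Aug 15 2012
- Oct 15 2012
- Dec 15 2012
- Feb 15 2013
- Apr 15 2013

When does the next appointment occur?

Each date is the 15th; the gaps (61, 61, 61, 61, 62, 59) track the month lengths.
The rule is the 15th of every 2 months.
June 2013: Jun 15 2013.

Jun 15 2013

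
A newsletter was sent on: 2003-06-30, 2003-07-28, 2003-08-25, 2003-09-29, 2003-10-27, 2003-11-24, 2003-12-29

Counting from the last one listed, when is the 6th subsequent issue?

2004-06-28

These are Mondays with 28, 28, 35, 28, 28, 35-day gaps.
Each is the final Monday of its month — 2003-06-30 is past the 28th, so '4th Monday' doesn't fit.
Last Monday of January 2004: 2004-01-26.
February 2004 ends with Monday 2004-02-23.
Last Monday of March 2004: 2004-03-29.
Last Monday of April 2004: 2004-04-26.
May 2004 ends with Monday 2004-05-31.
June 2004 ends with Monday 2004-06-28.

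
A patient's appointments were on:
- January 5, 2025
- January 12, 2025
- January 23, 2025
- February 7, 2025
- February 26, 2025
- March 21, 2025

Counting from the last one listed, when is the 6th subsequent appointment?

Intervals are 7, 11, 15, 19, 23 days — an arithmetic progression with common difference 4.
Next gap: 27 days. March 21, 2025 + 27 days = April 17, 2025.
Next gap: 31 days. April 17, 2025 + 31 days = May 18, 2025.
Next gap: 35 days. May 18, 2025 + 35 days = June 22, 2025.
Next gap: 39 days. June 22, 2025 + 39 days = July 31, 2025.
Next gap: 43 days. July 31, 2025 + 43 days = September 12, 2025.
Next gap: 47 days. September 12, 2025 + 47 days = October 29, 2025.

October 29, 2025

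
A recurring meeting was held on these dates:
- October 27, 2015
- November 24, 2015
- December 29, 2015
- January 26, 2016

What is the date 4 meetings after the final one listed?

These are Tuesdays with 28, 35, 28-day gaps.
Each is the final Tuesday of its month — December 29, 2015 is past the 28th, so '4th Tuesday' doesn't fit.
Last Tuesday of February 2016: February 23, 2016.
Last Tuesday of March 2016: March 29, 2016.
Last Tuesday of April 2016: April 26, 2016.
Last Tuesday of May 2016: May 31, 2016.

May 31, 2016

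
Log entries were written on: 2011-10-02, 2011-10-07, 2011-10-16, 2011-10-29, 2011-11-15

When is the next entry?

2011-12-06

Intervals are 5, 9, 13, 17 days — an arithmetic progression with common difference 4.
Next gap: 21 days. 2011-11-15 + 21 days = 2011-12-06.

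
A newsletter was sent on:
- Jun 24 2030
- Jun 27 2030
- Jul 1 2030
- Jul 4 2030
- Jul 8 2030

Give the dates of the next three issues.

Gaps: 3, 4, 3, 4 days — not constant, but cyclic with period 2.
The events fall on every Monday and Thursday.
Next Thursday: Jul 11 2030.
The following Monday is Jul 15 2030.
The following Thursday is Jul 18 2030.

Jul 11 2030, Jul 15 2030, Jul 18 2030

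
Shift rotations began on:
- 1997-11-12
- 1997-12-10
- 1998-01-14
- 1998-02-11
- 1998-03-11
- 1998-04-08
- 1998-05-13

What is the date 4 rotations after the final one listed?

All dates are Wednesdays, 28, 35, 28, 28, 28, 35 days apart.
Specifically, the 2nd Wednesday of each month.
June 1998 — 2nd Wednesday is 1998-06-10.
2nd Wednesday of July 1998: 1998-07-08.
August 1998 — 2nd Wednesday is 1998-08-12.
September 1998 — 2nd Wednesday is 1998-09-09.

1998-09-09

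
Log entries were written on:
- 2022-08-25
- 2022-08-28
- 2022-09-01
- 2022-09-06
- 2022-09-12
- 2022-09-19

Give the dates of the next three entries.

Gaps: 3, 4, 5, 6, 7 days — each gap is 1 larger than the previous one.
Next gap: 8 days. 2022-09-19 + 8 days = 2022-09-27.
Next gap: 9 days. 2022-09-27 + 9 days = 2022-10-06.
Next gap: 10 days. 2022-10-06 + 10 days = 2022-10-16.

2022-09-27, 2022-10-06, 2022-10-16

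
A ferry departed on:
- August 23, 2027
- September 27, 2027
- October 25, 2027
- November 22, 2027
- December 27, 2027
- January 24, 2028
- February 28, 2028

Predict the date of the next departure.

March 27, 2028

All dates are Mondays, 35, 28, 28, 35, 28, 35 days apart.
Specifically, the 4th Monday of each month.
March 2028 — 4th Monday is March 27, 2028.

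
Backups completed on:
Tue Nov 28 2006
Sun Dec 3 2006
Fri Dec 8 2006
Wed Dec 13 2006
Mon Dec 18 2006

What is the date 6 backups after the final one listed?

Wed Jan 17 2007

The spacing is 5, 5, 5, 5 days — always 5 days.
Mon Dec 18 2006 + 5 days = Sat Dec 23 2006.
Sat Dec 23 2006 + 5 days = Thu Dec 28 2006.
Thu Dec 28 2006 + 5 days = Tue Jan 2 2007.
Tue Jan 2 2007 + 5 days = Sun Jan 7 2007.
Sun Jan 7 2007 + 5 days = Fri Jan 12 2007.
Fri Jan 12 2007 + 5 days = Wed Jan 17 2007.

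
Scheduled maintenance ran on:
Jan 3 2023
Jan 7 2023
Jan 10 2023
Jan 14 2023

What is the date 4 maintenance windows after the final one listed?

The gap pattern 4, 3, 4 repeats every 2 events.
These are the Tuesdays and Saturdays of each week.
Next Tuesday: Jan 17 2023.
The following Saturday is Jan 21 2023.
Next Tuesday: Jan 24 2023.
Next Saturday: Jan 28 2023.

Jan 28 2023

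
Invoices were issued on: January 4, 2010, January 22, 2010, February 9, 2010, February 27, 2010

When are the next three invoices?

The spacing is 18, 18, 18 days — always 18 days.
February 27, 2010 + 18 days = March 17, 2010.
March 17, 2010 + 18 days = April 4, 2010.
April 4, 2010 + 18 days = April 22, 2010.

March 17, 2010; April 4, 2010; April 22, 2010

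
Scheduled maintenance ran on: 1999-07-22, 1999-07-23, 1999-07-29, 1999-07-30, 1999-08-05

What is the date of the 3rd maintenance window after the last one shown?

Every event lands on a Thursday or Friday (gaps cycle 1, 6, 1, 6).
So the schedule is: every Thursday and Friday.
Next Friday: 1999-08-06.
The following Thursday is 1999-08-12.
Next Friday: 1999-08-13.

1999-08-13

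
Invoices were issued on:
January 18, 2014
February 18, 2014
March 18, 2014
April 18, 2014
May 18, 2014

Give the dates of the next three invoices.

Gaps: 31, 28, 31, 30 days — not constant. Every event is on the 18th of the month.
Pattern: the 18th of each month.
Next: June 2014 → June 18, 2014.
Next: July 2014 → July 18, 2014.
August 2014: August 18, 2014.

June 18, 2014; July 18, 2014; August 18, 2014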